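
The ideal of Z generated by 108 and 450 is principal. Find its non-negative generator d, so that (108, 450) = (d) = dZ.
(108, 450) = (18); d = 18

In the PID Z, (a, b) is generated by gcd(a, b). Compute gcd(450, 108) with the extended Euclidean algorithm, tracking rows (r, s, t) with s·450 + t·108 = r:
  row A: (450, 1, 0)   [1·450 + 0·108 = 450]
  row B: (108, 0, 1)   [0·450 + 1·108 = 108]
  450 = 4·108 + 18   → row C = row A − 4·row B = (18, 1, −4)   [check: 1·450 − 4·108 = 18]
  108 = 6·18 + 0   → remainder 0, stop. gcd = 18 (last nonzero row C).
So gcd(108, 450) = 18, with Bézout identity 1·450 − 4·108 = 18. Containment (⊇): the Bézout identity exhibits 18 as an element of (108, 450), giving (18) ⊆ (108, 450). Containment (⊆): since 18 | 108 and 18 | 450 (108 = 18·6, 450 = 18·25), every Z-linear combination of 108 and 450 is divisible by 18, so (108, 450) ⊆ (18). Therefore (108, 450) = (18), d = 18.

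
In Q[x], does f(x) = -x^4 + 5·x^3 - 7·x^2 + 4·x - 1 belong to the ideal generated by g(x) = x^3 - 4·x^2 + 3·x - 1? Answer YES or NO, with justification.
YES

In Q[x] the ideal (g) consists of all multiples of g, so f ∈ (g) iff g | f, i.e. iff the remainder of f on division by g is 0. Divide f by g (g is monic, so eliminate the leading term of the running remainder at each step):
  leading term -x^4: subtract (-x)·g(x) = -x^4 + 4·x^3 - 3·x^2 + x, leaving x^3 - 4·x^2 + 3·x - 1
  leading term x^3: subtract (1)·g(x) = x^3 - 4·x^2 + 3·x - 1, leaving 0
The remainder is 0, so f(x) = g(x) · h(x) with h(x) = 1 - x. Hence g | f, i.e. f ∈ (g).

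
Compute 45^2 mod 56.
9

Use repeated squaring. Binary(2) = 10. Walk through the bits of the exponent 2 left-to-right: at each bit after the leading one, square the running value, then multiply by 45 if the bit is 1 (always reducing mod 56):
  bit 1 = 1 (leading): start with 45.
  bit 2 = 0: square 45^2 = 2025 ≡ 9 (mod 56).
Final value: 45^2 ≡ 9 (mod 56).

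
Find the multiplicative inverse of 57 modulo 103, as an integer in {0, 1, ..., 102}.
57^(−1) ≡ 47 (mod 103)

Apply the extended Euclidean algorithm to (103, 57), tracking rows (r, s, t) with s·103 + t·57 = r. Each division r_prev = q·r_cur + r_new produces the new row as (previous row) − q·(current row):
  row A: (103, 1, 0)   [1·103 + 0·57 = 103]
  row B: (57, 0, 1)   [0·103 + 1·57 = 57]
  103 = 1·57 + 46   → row C = row A − 1·row B = (46, 1, −1)   [check: 1·103 − 1·57 = 46]
  57 = 1·46 + 11   → row D = row B − 1·row C = (11, −1, 2)   [check: −1·103 + 2·57 = 11]
  46 = 4·11 + 2   → row E = row C − 4·row D = (2, 5, −9)   [check: 5·103 − 9·57 = 2]
  11 = 5·2 + 1   → row F = row D − 5·row E = (1, −26, 47)   [check: −26·103 + 47·57 = 1]
  2 = 2·1 + 0   → remainder 0, stop. gcd = 1 (last nonzero row F).
The gcd is 1, so 57 is invertible mod 103. The last nonzero row gives −26·103 + 47·57 = 1, so t = 47. So 57^(−1) ≡ 47 (mod 103). Verify: 57 · 47 = 2679 ≡ 1 (mod 103). ✓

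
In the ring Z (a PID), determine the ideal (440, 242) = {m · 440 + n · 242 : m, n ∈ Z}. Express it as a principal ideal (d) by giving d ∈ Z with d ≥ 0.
(440, 242) = (22); d = 22

In the PID Z, (a, b) is generated by gcd(a, b). Compute gcd(440, 242) with the extended Euclidean algorithm, tracking rows (r, s, t) with s·440 + t·242 = r:
  row A: (440, 1, 0)   [1·440 + 0·242 = 440]
  row B: (242, 0, 1)   [0·440 + 1·242 = 242]
  440 = 1·242 + 198   → row C = row A − 1·row B = (198, 1, −1)   [check: 1·440 − 1·242 = 198]
  242 = 1·198 + 44   → row D = row B − 1·row C = (44, −1, 2)   [check: −1·440 + 2·242 = 44]
  198 = 4·44 + 22   → row E = row C − 4·row D = (22, 5, −9)   [check: 5·440 − 9·242 = 22]
  44 = 2·22 + 0   → remainder 0, stop. gcd = 22 (last nonzero row E).
So gcd(440, 242) = 22, with Bézout identity 5·440 − 9·242 = 22. Containment (⊇): the Bézout identity exhibits 22 as an element of (440, 242), giving (22) ⊆ (440, 242). Containment (⊆): since 22 | 440 and 22 | 242 (440 = 22·20, 242 = 22·11), every Z-linear combination of 440 and 242 is divisible by 22, so (440, 242) ⊆ (22). Therefore (440, 242) = (22), d = 22.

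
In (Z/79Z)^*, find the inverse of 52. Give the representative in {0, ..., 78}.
52^(−1) ≡ 38 (mod 79)

Apply the extended Euclidean algorithm to (79, 52), tracking rows (r, s, t) with s·79 + t·52 = r. Each division r_prev = q·r_cur + r_new produces the new row as (previous row) − q·(current row):
  row A: (79, 1, 0)   [1·79 + 0·52 = 79]
  row B: (52, 0, 1)   [0·79 + 1·52 = 52]
  79 = 1·52 + 27   → row C = row A − 1·row B = (27, 1, −1)   [check: 1·79 − 1·52 = 27]
  52 = 1·27 + 25   → row D = row B − 1·row C = (25, −1, 2)   [check: −1·79 + 2·52 = 25]
  27 = 1·25 + 2   → row E = row C − 1·row D = (2, 2, −3)   [check: 2·79 − 3·52 = 2]
  25 = 12·2 + 1   → row F = row D − 12·row E = (1, −25, 38)   [check: −25·79 + 38·52 = 1]
  2 = 2·1 + 0   → remainder 0, stop. gcd = 1 (last nonzero row F).
The gcd is 1, so 52 is invertible mod 79. The last nonzero row gives −25·79 + 38·52 = 1, so t = 38. So 52^(−1) ≡ 38 (mod 79). Verify: 52 · 38 = 1976 ≡ 1 (mod 79). ✓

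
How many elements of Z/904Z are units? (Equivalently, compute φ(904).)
An element a ∈ Z/904Z is a unit iff gcd(a, 904) = 1, so the number of units is φ(904). φ is multiplicative, with φ(p^e) = p^e − p^(e−1). Factorise 904 = 2^3 · 113. Then
  φ(904) = (2^3 − 2^2) · (113 − 1) = 4 · 112 = 448.

Final answer: Z/904Z has φ(904) = 448 units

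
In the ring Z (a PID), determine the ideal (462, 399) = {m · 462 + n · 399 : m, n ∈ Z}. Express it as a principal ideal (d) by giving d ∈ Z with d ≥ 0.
(462, 399) = (21); d = 21

In the PID Z, (a, b) is generated by gcd(a, b). Compute gcd(462, 399) with the extended Euclidean algorithm, tracking rows (r, s, t) with s·462 + t·399 = r:
  row A: (462, 1, 0)   [1·462 + 0·399 = 462]
  row B: (399, 0, 1)   [0·462 + 1·399 = 399]
  462 = 1·399 + 63   → row C = row A − 1·row B = (63, 1, −1)   [check: 1·462 − 1·399 = 63]
  399 = 6·63 + 21   → row D = row B − 6·row C = (21, −6, 7)   [check: −6·462 + 7·399 = 21]
  63 = 3·21 + 0   → remainder 0, stop. gcd = 21 (last nonzero row D).
So gcd(462, 399) = 21, with Bézout identity −6·462 + 7·399 = 21. Containment (⊇): the Bézout identity exhibits 21 as an element of (462, 399), giving (21) ⊆ (462, 399). Containment (⊆): since 21 | 462 and 21 | 399 (462 = 21·22, 399 = 21·19), every Z-linear combination of 462 and 399 is divisible by 21, so (462, 399) ⊆ (21). Therefore (462, 399) = (21), d = 21.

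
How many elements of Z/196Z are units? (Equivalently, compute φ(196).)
An element a ∈ Z/196Z is a unit iff gcd(a, 196) = 1, so the number of units is φ(196). φ is multiplicative, with φ(p^e) = p^e − p^(e−1). Factorise 196 = 2^2 · 7^2. Then
  φ(196) = (2^2 − 2^1) · (7^2 − 7^1) = 2 · 42 = 84.

Final answer: Z/196Z has φ(196) = 84 units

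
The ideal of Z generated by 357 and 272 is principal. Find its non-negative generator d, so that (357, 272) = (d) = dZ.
(357, 272) = (17); d = 17

In the PID Z, (a, b) is generated by gcd(a, b). Compute gcd(357, 272) with the extended Euclidean algorithm, tracking rows (r, s, t) with s·357 + t·272 = r:
  row A: (357, 1, 0)   [1·357 + 0·272 = 357]
  row B: (272, 0, 1)   [0·357 + 1·272 = 272]
  357 = 1·272 + 85   → row C = row A − 1·row B = (85, 1, −1)   [check: 1·357 − 1·272 = 85]
  272 = 3·85 + 17   → row D = row B − 3·row C = (17, −3, 4)   [check: −3·357 + 4·272 = 17]
  85 = 5·17 + 0   → remainder 0, stop. gcd = 17 (last nonzero row D).
So gcd(357, 272) = 17, with Bézout identity −3·357 + 4·272 = 17. Containment (⊇): the Bézout identity exhibits 17 as an element of (357, 272), giving (17) ⊆ (357, 272). Containment (⊆): since 17 | 357 and 17 | 272 (357 = 17·21, 272 = 17·16), every Z-linear combination of 357 and 272 is divisible by 17, so (357, 272) ⊆ (17). Therefore (357, 272) = (17), d = 17.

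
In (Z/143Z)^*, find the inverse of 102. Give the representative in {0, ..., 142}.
Apply the extended Euclidean algorithm to (143, 102), tracking rows (r, s, t) with s·143 + t·102 = r. Each division r_prev = q·r_cur + r_new produces the new row as (previous row) − q·(current row):
  row A: (143, 1, 0)   [1·143 + 0·102 = 143]
  row B: (102, 0, 1)   [0·143 + 1·102 = 102]
  143 = 1·102 + 41   → row C = row A − 1·row B = (41, 1, −1)   [check: 1·143 − 1·102 = 41]
  102 = 2·41 + 20   → row D = row B − 2·row C = (20, −2, 3)   [check: −2·143 + 3·102 = 20]
  41 = 2·20 + 1   → row E = row C − 2·row D = (1, 5, −7)   [check: 5·143 − 7·102 = 1]
  20 = 20·1 + 0   → remainder 0, stop. gcd = 1 (last nonzero row E).
The gcd is 1, so 102 is invertible mod 143. The last nonzero row gives 5·143 − 7·102 = 1, so t = −7. So 102^(−1) ≡ −7 ≡ 136 (mod 143). Verify: 102 · 136 = 13872 ≡ 1 (mod 143). ✓

Final answer: 102^(−1) ≡ 136 (mod 143)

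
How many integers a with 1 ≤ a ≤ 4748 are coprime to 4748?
The number of a ∈ {1, ..., 4748} with gcd(a, 4748) = 1 is by definition Euler's totient φ(4748). φ is multiplicative, with φ(p^e) = p^e − p^(e−1). Factorise 4748 = 2^2 · 1187. Then
  φ(4748) = (2^2 − 2^1) · (1187 − 1) = 2 · 1186 = 2372.
So there are 2372 such integers.

Final answer: 2372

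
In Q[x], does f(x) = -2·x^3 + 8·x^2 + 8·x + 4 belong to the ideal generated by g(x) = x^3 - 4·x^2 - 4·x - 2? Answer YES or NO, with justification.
YES

In Q[x] the ideal (g) consists of all multiples of g, so f ∈ (g) iff g | f, i.e. iff the remainder of f on division by g is 0. Divide f by g (g is monic, so eliminate the leading term of the running remainder at each step):
  leading term -2·x^3: subtract (-2)·g(x) = -2·x^3 + 8·x^2 + 8·x + 4, leaving 0
The remainder is 0, so f(x) = g(x) · h(x) with h(x) = -2. Hence g | f, i.e. f ∈ (g).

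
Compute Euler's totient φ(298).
φ is multiplicative, with φ(p^e) = p^e − p^(e−1). Factorise 298 = 2 · 149. Then
  φ(298) = (2 − 1) · (149 − 1) = 1 · 148 = 148.

Final answer: φ(298) = 148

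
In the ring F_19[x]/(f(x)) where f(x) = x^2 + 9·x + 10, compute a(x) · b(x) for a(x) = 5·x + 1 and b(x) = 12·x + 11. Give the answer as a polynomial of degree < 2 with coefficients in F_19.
a · b ≡ 2·x (mod f(x))

Multiply as integer polynomials: a · b = 60·x^2 + 67·x + 11. Reducing coefficients mod 19: a · b ≡ 3·x^2 + 10·x + 11. Now divide by f(x) = x^2 + 9·x + 10 in F_19[x], eliminating the leading term at each step:
  leading term 3·x^2: subtract (3)·f(x) = 3·x^2 + 8·x + 11, leaving 2·x (coefficients mod 19)
The degree is now < 2, so this is the remainder. Hence a · b ≡ 2·x in F_19[x]/(f).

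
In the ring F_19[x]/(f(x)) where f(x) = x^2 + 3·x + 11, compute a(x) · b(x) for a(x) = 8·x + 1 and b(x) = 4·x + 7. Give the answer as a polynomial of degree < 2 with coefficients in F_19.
a · b ≡ 2·x + 16 (mod f(x))

Multiply as integer polynomials: a · b = 32·x^2 + 60·x + 7. Reducing coefficients mod 19: a · b ≡ 13·x^2 + 3·x + 7. Now divide by f(x) = x^2 + 3·x + 11 in F_19[x], eliminating the leading term at each step:
  leading term 13·x^2: subtract (13)·f(x) = 13·x^2 + x + 10, leaving 2·x + 16 (coefficients mod 19)
The degree is now < 2, so this is the remainder. Hence a · b ≡ 2·x + 16 in F_19[x]/(f).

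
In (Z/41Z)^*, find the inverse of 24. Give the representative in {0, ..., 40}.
Apply the extended Euclidean algorithm to (41, 24), tracking rows (r, s, t) with s·41 + t·24 = r. Each division r_prev = q·r_cur + r_new produces the new row as (previous row) − q·(current row):
  row A: (41, 1, 0)   [1·41 + 0·24 = 41]
  row B: (24, 0, 1)   [0·41 + 1·24 = 24]
  41 = 1·24 + 17   → row C = row A − 1·row B = (17, 1, −1)   [check: 1·41 − 1·24 = 17]
  24 = 1·17 + 7   → row D = row B − 1·row C = (7, −1, 2)   [check: −1·41 + 2·24 = 7]
  17 = 2·7 + 3   → row E = row C − 2·row D = (3, 3, −5)   [check: 3·41 − 5·24 = 3]
  7 = 2·3 + 1   → row F = row D − 2·row E = (1, −7, 12)   [check: −7·41 + 12·24 = 1]
  3 = 3·1 + 0   → remainder 0, stop. gcd = 1 (last nonzero row F).
The gcd is 1, so 24 is invertible mod 41. The last nonzero row gives −7·41 + 12·24 = 1, so t = 12. So 24^(−1) ≡ 12 (mod 41). Verify: 24 · 12 = 288 ≡ 1 (mod 41). ✓

Final answer: 24^(−1) ≡ 12 (mod 41)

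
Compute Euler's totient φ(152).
φ(152) = 72

φ is multiplicative, with φ(p^e) = p^e − p^(e−1). Factorise 152 = 2^3 · 19. Then
  φ(152) = (2^3 − 2^2) · (19 − 1) = 4 · 18 = 72.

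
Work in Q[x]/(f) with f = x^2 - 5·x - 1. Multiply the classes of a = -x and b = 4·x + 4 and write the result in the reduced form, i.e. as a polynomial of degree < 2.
First multiply in Q[x] without reducing: a · b = -4·x^2 - 4·x. Now divide by f(x) = x^2 - 5·x - 1, eliminating the leading term at each step:
  leading term -4·x^2: subtract (-4)·f(x) = -4·x^2 + 20·x + 4, leaving -24·x - 4
The degree is now < 2, so this is the remainder. Hence a · b ≡ -24·x - 4 in Q[x]/(f).

Final answer: a · b ≡ -24·x - 4 (mod f(x))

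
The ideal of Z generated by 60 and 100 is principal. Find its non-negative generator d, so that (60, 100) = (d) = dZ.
(60, 100) = (20); d = 20

In the PID Z, (a, b) is generated by gcd(a, b). Compute gcd(100, 60) with the extended Euclidean algorithm, tracking rows (r, s, t) with s·100 + t·60 = r:
  row A: (100, 1, 0)   [1·100 + 0·60 = 100]
  row B: (60, 0, 1)   [0·100 + 1·60 = 60]
  100 = 1·60 + 40   → row C = row A − 1·row B = (40, 1, −1)   [check: 1·100 − 1·60 = 40]
  60 = 1·40 + 20   → row D = row B − 1·row C = (20, −1, 2)   [check: −1·100 + 2·60 = 20]
  40 = 2·20 + 0   → remainder 0, stop. gcd = 20 (last nonzero row D).
So gcd(60, 100) = 20, with Bézout identity −1·100 + 2·60 = 20. Containment (⊇): the Bézout identity exhibits 20 as an element of (60, 100), giving (20) ⊆ (60, 100). Containment (⊆): since 20 | 60 and 20 | 100 (60 = 20·3, 100 = 20·5), every Z-linear combination of 60 and 100 is divisible by 20, so (60, 100) ⊆ (20). Therefore (60, 100) = (20), d = 20.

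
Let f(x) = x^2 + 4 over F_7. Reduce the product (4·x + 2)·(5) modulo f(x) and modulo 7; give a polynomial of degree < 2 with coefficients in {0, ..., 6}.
a · b ≡ 6·x + 3 (mod f(x))

Multiply as integer polynomials: a · b = 20·x + 10. Reducing coefficients mod 7: a · b ≡ 6·x + 3. This already has degree < 2, so no reduction by f is needed. Hence a · b ≡ 6·x + 3 in F_7[x]/(f).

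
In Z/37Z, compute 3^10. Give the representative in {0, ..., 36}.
34

Use repeated squaring. Binary(10) = 1010. Walk through the bits of the exponent 10 left-to-right: at each bit after the leading one, square the running value, then multiply by 3 if the bit is 1 (always reducing mod 37):
  bit 1 = 1 (leading): start with 3.
  bit 2 = 0: square 3^2 = 9 (mod 37).
  bit 3 = 1: square 9^2 = 81 ≡ 7; bit is 1, so multiply 7·3 = 21 (mod 37).
  bit 4 = 0: square 21^2 = 441 ≡ 34 (mod 37).
Final value: 3^10 ≡ 34 (mod 37).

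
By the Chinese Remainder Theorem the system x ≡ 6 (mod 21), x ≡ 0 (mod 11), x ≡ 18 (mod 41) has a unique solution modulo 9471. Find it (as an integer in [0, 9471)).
The moduli 21, 11, 41 are pairwise coprime, so by the CRT there is a unique solution mod 21·11·41 = 9471.
Solve by successive substitution. Start with x ≡ 6 (mod 21).
  Combine with x ≡ 0 (mod 11): write x = 6 + 21·t and require 6 + 21·t ≡ 0 (mod 11), i.e. 21·t ≡ 0 − 6 ≡ 5 (mod 11). Since 21^(−1) ≡ 10 (mod 11) (21 ≡ 10 (mod 11)), t ≡ 10·5 ≡ 6 (mod 11). So x ≡ 6 + 21·6 = 132 (mod 231).
  Combine with x ≡ 18 (mod 41): write x = 132 + 231·t and require 132 + 231·t ≡ 18 (mod 41), i.e. 231·t ≡ 18 − 132 ≡ 9 (mod 41). Since 231^(−1) ≡ 30 (mod 41) (231 ≡ 26 (mod 41)), t ≡ 30·9 ≡ 24 (mod 41). So x ≡ 132 + 231·24 = 5676 (mod 9471).
Unique solution in [0, 9471): x = 5676.

Final answer: x ≡ 5676 (mod 9471); the representative in [0, 9471) is 5676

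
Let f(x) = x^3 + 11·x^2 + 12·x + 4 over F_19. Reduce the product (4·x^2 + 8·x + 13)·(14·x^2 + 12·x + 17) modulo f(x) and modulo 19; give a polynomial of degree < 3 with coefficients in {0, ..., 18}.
Multiply as integer polynomials: a · b = 56·x^4 + 160·x^3 + 346·x^2 + 292·x + 221. Reducing coefficients mod 19: a · b ≡ 18·x^4 + 8·x^3 + 4·x^2 + 7·x + 12. Now divide by f(x) = x^3 + 11·x^2 + 12·x + 4 in F_19[x], eliminating the leading term at each step:
  leading term 18·x^4: subtract (18·x)·f(x) = 18·x^4 + 8·x^3 + 7·x^2 + 15·x, leaving 16·x^2 + 11·x + 12 (coefficients mod 19)
The degree is now < 3, so this is the remainder. Hence a · b ≡ 16·x^2 + 11·x + 12 in F_19[x]/(f).

Final answer: a · b ≡ 16·x^2 + 11·x + 12 (mod f(x))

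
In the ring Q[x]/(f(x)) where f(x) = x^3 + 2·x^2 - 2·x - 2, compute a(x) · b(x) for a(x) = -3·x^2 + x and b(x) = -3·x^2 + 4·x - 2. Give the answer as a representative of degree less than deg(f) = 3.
First multiply in Q[x] without reducing: a · b = 9·x^4 - 15·x^3 + 10·x^2 - 2·x. Now divide by f(x) = x^3 + 2·x^2 - 2·x - 2, eliminating the leading term at each step:
  leading term 9·x^4: subtract (9·x)·f(x) = 9·x^4 + 18·x^3 - 18·x^2 - 18·x, leaving -33·x^3 + 28·x^2 + 16·x
  leading term -33·x^3: subtract (-33)·f(x) = -33·x^3 - 66·x^2 + 66·x + 66, leaving 94·x^2 - 50·x - 66
The degree is now < 3, so this is the remainder. Hence a · b ≡ 94·x^2 - 50·x - 66 in Q[x]/(f).

Final answer: a · b ≡ 94·x^2 - 50·x - 66 (mod f(x))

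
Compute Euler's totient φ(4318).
φ is multiplicative, with φ(p^e) = p^e − p^(e−1). Factorise 4318 = 2 · 17 · 127. Then
  φ(4318) = (2 − 1) · (17 − 1) · (127 − 1) = 1 · 16 · 126 = 2016.

Final answer: φ(4318) = 2016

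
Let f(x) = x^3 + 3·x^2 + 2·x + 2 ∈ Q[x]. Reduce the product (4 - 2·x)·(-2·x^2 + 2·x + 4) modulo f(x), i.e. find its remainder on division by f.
a · b ≡ -24·x^2 - 8·x + 8 (mod f(x))

First multiply in Q[x] without reducing: a · b = 4·x^3 - 12·x^2 + 16. Now divide by f(x) = x^3 + 3·x^2 + 2·x + 2, eliminating the leading term at each step:
  leading term 4·x^3: subtract (4)·f(x) = 4·x^3 + 12·x^2 + 8·x + 8, leaving -24·x^2 - 8·x + 8
The degree is now < 3, so this is the remainder. Hence a · b ≡ -24·x^2 - 8·x + 8 in Q[x]/(f).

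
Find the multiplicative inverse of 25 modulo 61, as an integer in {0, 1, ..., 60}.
25^(−1) ≡ 22 (mod 61)

Apply the extended Euclidean algorithm to (61, 25), tracking rows (r, s, t) with s·61 + t·25 = r. Each division r_prev = q·r_cur + r_new produces the new row as (previous row) − q·(current row):
  row A: (61, 1, 0)   [1·61 + 0·25 = 61]
  row B: (25, 0, 1)   [0·61 + 1·25 = 25]
  61 = 2·25 + 11   → row C = row A − 2·row B = (11, 1, −2)   [check: 1·61 − 2·25 = 11]
  25 = 2·11 + 3   → row D = row B − 2·row C = (3, −2, 5)   [check: −2·61 + 5·25 = 3]
  11 = 3·3 + 2   → row E = row C − 3·row D = (2, 7, −17)   [check: 7·61 − 17·25 = 2]
  3 = 1·2 + 1   → row F = row D − 1·row E = (1, −9, 22)   [check: −9·61 + 22·25 = 1]
  2 = 2·1 + 0   → remainder 0, stop. gcd = 1 (last nonzero row F).
The gcd is 1, so 25 is invertible mod 61. The last nonzero row gives −9·61 + 22·25 = 1, so t = 22. So 25^(−1) ≡ 22 (mod 61). Verify: 25 · 22 = 550 ≡ 1 (mod 61). ✓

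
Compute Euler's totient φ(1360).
φ(1360) = 512

φ is multiplicative, with φ(p^e) = p^e − p^(e−1). Factorise 1360 = 2^4 · 5 · 17. Then
  φ(1360) = (2^4 − 2^3) · (5 − 1) · (17 − 1) = 8 · 4 · 16 = 512.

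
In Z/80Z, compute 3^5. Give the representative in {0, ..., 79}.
Use repeated squaring. Binary(5) = 101. Walk through the bits of the exponent 5 left-to-right: at each bit after the leading one, square the running value, then multiply by 3 if the bit is 1 (always reducing mod 80):
  bit 1 = 1 (leading): start with 3.
  bit 2 = 0: square 3^2 = 9 (mod 80).
  bit 3 = 1: square 9^2 = 81 ≡ 1; bit is 1, so multiply 1·3 = 3 (mod 80).
Final value: 3^5 ≡ 3 (mod 80).

Final answer: 3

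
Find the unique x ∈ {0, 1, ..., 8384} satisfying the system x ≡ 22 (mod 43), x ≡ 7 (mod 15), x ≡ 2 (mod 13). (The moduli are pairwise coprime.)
x ≡ 2602 (mod 8385); the representative in [0, 8385) is 2602

The moduli 43, 15, 13 are pairwise coprime, so by the CRT there is a unique solution mod 43·15·13 = 8385.
Solve by successive substitution. Start with x ≡ 22 (mod 43).
  Combine with x ≡ 7 (mod 15): write x = 22 + 43·t and require 22 + 43·t ≡ 7 (mod 15), i.e. 43·t ≡ 7 − 22 ≡ 0 (mod 15). Since 43^(−1) ≡ 7 (mod 15) (43 ≡ 13 (mod 15)), t ≡ 7·0 ≡ 0 (mod 15). So x ≡ 22 + 43·0 = 22 (mod 645).
  Combine with x ≡ 2 (mod 13): write x = 22 + 645·t and require 22 + 645·t ≡ 2 (mod 13), i.e. 645·t ≡ 2 − 22 ≡ 6 (mod 13). Since 645^(−1) ≡ 5 (mod 13) (645 ≡ 8 (mod 13)), t ≡ 5·6 ≡ 4 (mod 13). So x ≡ 22 + 645·4 = 2602 (mod 8385).
Unique solution in [0, 8385): x = 2602.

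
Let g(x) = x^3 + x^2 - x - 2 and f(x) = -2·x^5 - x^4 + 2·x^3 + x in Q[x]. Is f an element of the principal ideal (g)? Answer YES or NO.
NO

In Q[x] the ideal (g) consists of all multiples of g, so f ∈ (g) iff g | f, i.e. iff the remainder of f on division by g is 0. Divide f by g (g is monic, so eliminate the leading term of the running remainder at each step):
  leading term -2·x^5: subtract (-2·x^2)·g(x) = -2·x^5 - 2·x^4 + 2·x^3 + 4·x^2, leaving x^4 - 4·x^2 + x
  leading term x^4: subtract (x)·g(x) = x^4 + x^3 - x^2 - 2·x, leaving -x^3 - 3·x^2 + 3·x
  leading term -x^3: subtract (-1)·g(x) = -x^3 - x^2 + x + 2, leaving -2·x^2 + 2·x - 2
The remainder r(x) = -2·x^2 + 2·x - 2 ≠ 0 (and deg r < deg g), so g ∤ f, i.e. f ∉ (g).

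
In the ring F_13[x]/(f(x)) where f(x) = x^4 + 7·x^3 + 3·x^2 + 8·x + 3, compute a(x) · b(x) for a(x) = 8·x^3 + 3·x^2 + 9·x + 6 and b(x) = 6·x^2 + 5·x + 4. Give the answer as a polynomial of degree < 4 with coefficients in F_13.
a · b ≡ 5·x^3 + 10·x^2 + x (mod f(x))

Multiply as integer polynomials: a · b = 48·x^5 + 58·x^4 + 101·x^3 + 93·x^2 + 66·x + 24. Reducing coefficients mod 13: a · b ≡ 9·x^5 + 6·x^4 + 10·x^3 + 2·x^2 + x + 11. Now divide by f(x) = x^4 + 7·x^3 + 3·x^2 + 8·x + 3 in F_13[x], eliminating the leading term at each step:
  leading term 9·x^5: subtract (9·x)·f(x) = 9·x^5 + 11·x^4 + x^3 + 7·x^2 + x, leaving 8·x^4 + 9·x^3 + 8·x^2 + 11 (coefficients mod 13)
  leading term 8·x^4: subtract (8)·f(x) = 8·x^4 + 4·x^3 + 11·x^2 + 12·x + 11, leaving 5·x^3 + 10·x^2 + x (coefficients mod 13)
The degree is now < 4, so this is the remainder. Hence a · b ≡ 5·x^3 + 10·x^2 + x in F_13[x]/(f).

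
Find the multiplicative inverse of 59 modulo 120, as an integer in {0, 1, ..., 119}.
59^(−1) ≡ 59 (mod 120)

Apply the extended Euclidean algorithm to (120, 59), tracking rows (r, s, t) with s·120 + t·59 = r. Each division r_prev = q·r_cur + r_new produces the new row as (previous row) − q·(current row):
  row A: (120, 1, 0)   [1·120 + 0·59 = 120]
  row B: (59, 0, 1)   [0·120 + 1·59 = 59]
  120 = 2·59 + 2   → row C = row A − 2·row B = (2, 1, −2)   [check: 1·120 − 2·59 = 2]
  59 = 29·2 + 1   → row D = row B − 29·row C = (1, −29, 59)   [check: −29·120 + 59·59 = 1]
  2 = 2·1 + 0   → remainder 0, stop. gcd = 1 (last nonzero row D).
The gcd is 1, so 59 is invertible mod 120. The last nonzero row gives −29·120 + 59·59 = 1, so t = 59. So 59^(−1) ≡ 59 (mod 120). Verify: 59 · 59 = 3481 ≡ 1 (mod 120). ✓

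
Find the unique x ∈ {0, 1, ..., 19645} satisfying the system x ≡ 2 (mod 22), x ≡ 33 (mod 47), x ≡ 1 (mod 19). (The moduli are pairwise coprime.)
The moduli 22, 47, 19 are pairwise coprime, so by the CRT there is a unique solution mod 22·47·19 = 19646.
Solve by successive substitution. Start with x ≡ 2 (mod 22).
  Combine with x ≡ 33 (mod 47): write x = 2 + 22·t and require 2 + 22·t ≡ 33 (mod 47), i.e. 22·t ≡ 33 − 2 ≡ 31 (mod 47). Since 22^(−1) ≡ 15 (mod 47), t ≡ 15·31 ≡ 42 (mod 47). So x ≡ 2 + 22·42 = 926 (mod 1034).
  Combine with x ≡ 1 (mod 19): write x = 926 + 1034·t and require 926 + 1034·t ≡ 1 (mod 19), i.e. 1034·t ≡ 1 − 926 ≡ 6 (mod 19). Since 1034^(−1) ≡ 12 (mod 19) (1034 ≡ 8 (mod 19)), t ≡ 12·6 ≡ 15 (mod 19). So x ≡ 926 + 1034·15 = 16436 (mod 19646).
Unique solution in [0, 19646): x = 16436.

Final answer: x ≡ 16436 (mod 19646); the representative in [0, 19646) is 16436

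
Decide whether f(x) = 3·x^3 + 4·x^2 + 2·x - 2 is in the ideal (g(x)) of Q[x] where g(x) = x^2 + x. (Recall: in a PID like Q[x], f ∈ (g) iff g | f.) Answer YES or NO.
In Q[x] the ideal (g) consists of all multiples of g, so f ∈ (g) iff g | f, i.e. iff the remainder of f on division by g is 0. Divide f by g (g is monic, so eliminate the leading term of the running remainder at each step):
  leading term 3·x^3: subtract (3·x)·g(x) = 3·x^3 + 3·x^2, leaving x^2 + 2·x - 2
  leading term x^2: subtract (1)·g(x) = x^2 + x, leaving x - 2
The remainder r(x) = x - 2 ≠ 0 (and deg r < deg g), so g ∤ f, i.e. f ∉ (g).

Final answer: NO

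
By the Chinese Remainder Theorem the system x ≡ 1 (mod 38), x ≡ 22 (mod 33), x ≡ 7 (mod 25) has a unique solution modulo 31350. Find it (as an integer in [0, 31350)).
x ≡ 14707 (mod 31350); the representative in [0, 31350) is 14707

The moduli 38, 33, 25 are pairwise coprime, so by the CRT there is a unique solution mod 38·33·25 = 31350.
Solve by successive substitution. Start with x ≡ 1 (mod 38).
  Combine with x ≡ 22 (mod 33): write x = 1 + 38·t and require 1 + 38·t ≡ 22 (mod 33), i.e. 38·t ≡ 22 − 1 ≡ 21 (mod 33). Since 38^(−1) ≡ 20 (mod 33) (38 ≡ 5 (mod 33)), t ≡ 20·21 ≡ 24 (mod 33). So x ≡ 1 + 38·24 = 913 (mod 1254).
  Combine with x ≡ 7 (mod 25): write x = 913 + 1254·t and require 913 + 1254·t ≡ 7 (mod 25), i.e. 1254·t ≡ 7 − 913 ≡ 19 (mod 25). Since 1254^(−1) ≡ 19 (mod 25) (1254 ≡ 4 (mod 25)), t ≡ 19·19 ≡ 11 (mod 25). So x ≡ 913 + 1254·11 = 14707 (mod 31350).
Unique solution in [0, 31350): x = 14707.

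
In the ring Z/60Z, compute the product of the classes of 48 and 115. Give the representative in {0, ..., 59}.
0

Reduce the factors first: 115 ≡ 55 (mod 60), so 48 · 115 ≡ 48 · 55 (mod 60). 48 · 55 = 2640. Dividing by 60: 2640 = 44·60 + 0. So (48 · 115) mod 60 = 0.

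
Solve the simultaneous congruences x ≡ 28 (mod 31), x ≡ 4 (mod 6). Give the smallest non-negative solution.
x ≡ 28 (mod 186); the representative in [0, 186) is 28

The moduli 31, 6 are pairwise coprime, so by the CRT there is a unique solution mod 31·6 = 186.
Solve by successive substitution. Start with x ≡ 28 (mod 31).
  Combine with x ≡ 4 (mod 6): write x = 28 + 31·t and require 28 + 31·t ≡ 4 (mod 6), i.e. 31·t ≡ 4 − 28 ≡ 0 (mod 6). Since 31^(−1) ≡ 1 (mod 6) (31 ≡ 1 (mod 6)), t ≡ 1·0 ≡ 0 (mod 6). So x ≡ 28 + 31·0 = 28 (mod 186).
Unique solution in [0, 186): x = 28.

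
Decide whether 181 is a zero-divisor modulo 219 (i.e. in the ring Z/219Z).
NO

gcd(181, 219) = 1, so 181 is a unit in Z/219Z (it has a multiplicative inverse). A unit cannot be a zero-divisor: if 181·b ≡ 0 then multiplying both sides by 181^(−1) gives b ≡ 0. So 181 is not a zero-divisor.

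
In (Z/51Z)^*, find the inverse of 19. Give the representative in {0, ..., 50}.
19^(−1) ≡ 43 (mod 51)

Apply the extended Euclidean algorithm to (51, 19), tracking rows (r, s, t) with s·51 + t·19 = r. Each division r_prev = q·r_cur + r_new produces the new row as (previous row) − q·(current row):
  row A: (51, 1, 0)   [1·51 + 0·19 = 51]
  row B: (19, 0, 1)   [0·51 + 1·19 = 19]
  51 = 2·19 + 13   → row C = row A − 2·row B = (13, 1, −2)   [check: 1·51 − 2·19 = 13]
  19 = 1·13 + 6   → row D = row B − 1·row C = (6, −1, 3)   [check: −1·51 + 3·19 = 6]
  13 = 2·6 + 1   → row E = row C − 2·row D = (1, 3, −8)   [check: 3·51 − 8·19 = 1]
  6 = 6·1 + 0   → remainder 0, stop. gcd = 1 (last nonzero row E).
The gcd is 1, so 19 is invertible mod 51. The last nonzero row gives 3·51 − 8·19 = 1, so t = −8. So 19^(−1) ≡ −8 ≡ 43 (mod 51). Verify: 19 · 43 = 817 ≡ 1 (mod 51). ✓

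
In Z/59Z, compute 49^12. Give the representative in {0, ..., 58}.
22

Use repeated squaring. Binary(12) = 1100. Walk through the bits of the exponent 12 left-to-right: at each bit after the leading one, square the running value, then multiply by 49 if the bit is 1 (always reducing mod 59):
  bit 1 = 1 (leading): start with 49.
  bit 2 = 1: square 49^2 = 2401 ≡ 41; bit is 1, so multiply 41·49 = 2009 ≡ 3 (mod 59).
  bit 3 = 0: square 3^2 = 9 (mod 59).
  bit 4 = 0: square 9^2 = 81 ≡ 22 (mod 59).
Final value: 49^12 ≡ 22 (mod 59).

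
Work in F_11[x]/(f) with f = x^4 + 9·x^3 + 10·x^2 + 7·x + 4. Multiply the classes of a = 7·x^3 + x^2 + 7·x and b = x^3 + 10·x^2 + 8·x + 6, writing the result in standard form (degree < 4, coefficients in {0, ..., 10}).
Multiply as integer polynomials: a · b = 7·x^6 + 71·x^5 + 73·x^4 + 120·x^3 + 62·x^2 + 42·x. Reducing coefficients mod 11: a · b ≡ 7·x^6 + 5·x^5 + 7·x^4 + 10·x^3 + 7·x^2 + 9·x. Now divide by f(x) = x^4 + 9·x^3 + 10·x^2 + 7·x + 4 in F_11[x], eliminating the leading term at each step:
  leading term 7·x^6: subtract (7·x^2)·f(x) = 7·x^6 + 8·x^5 + 4·x^4 + 5·x^3 + 6·x^2, leaving 8·x^5 + 3·x^4 + 5·x^3 + x^2 + 9·x (coefficients mod 11)
  leading term 8·x^5: subtract (8·x)·f(x) = 8·x^5 + 6·x^4 + 3·x^3 + x^2 + 10·x, leaving 8·x^4 + 2·x^3 + 10·x (coefficients mod 11)
  leading term 8·x^4: subtract (8)·f(x) = 8·x^4 + 6·x^3 + 3·x^2 + x + 10, leaving 7·x^3 + 8·x^2 + 9·x + 1 (coefficients mod 11)
The degree is now < 4, so this is the remainder. Hence a · b ≡ 7·x^3 + 8·x^2 + 9·x + 1 in F_11[x]/(f).

Final answer: a · b ≡ 7·x^3 + 8·x^2 + 9·x + 1 (mod f(x))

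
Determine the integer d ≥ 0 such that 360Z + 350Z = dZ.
In the PID Z, (a, b) is generated by gcd(a, b). Compute gcd(360, 350) with the extended Euclidean algorithm, tracking rows (r, s, t) with s·360 + t·350 = r:
  row A: (360, 1, 0)   [1·360 + 0·350 = 360]
  row B: (350, 0, 1)   [0·360 + 1·350 = 350]
  360 = 1·350 + 10   → row C = row A − 1·row B = (10, 1, −1)   [check: 1·360 − 1·350 = 10]
  350 = 35·10 + 0   → remainder 0, stop. gcd = 10 (last nonzero row C).
So gcd(360, 350) = 10, with Bézout identity 1·360 − 1·350 = 10. Containment (⊇): the Bézout identity exhibits 10 as an element of (360, 350), giving (10) ⊆ (360, 350). Containment (⊆): since 10 | 360 and 10 | 350 (360 = 10·36, 350 = 10·35), every Z-linear combination of 360 and 350 is divisible by 10, so (360, 350) ⊆ (10). Therefore (360, 350) = (10), d = 10.

Final answer: (360, 350) = (10); d = 10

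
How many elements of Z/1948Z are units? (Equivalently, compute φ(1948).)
Z/1948Z has φ(1948) = 972 units

An element a ∈ Z/1948Z is a unit iff gcd(a, 1948) = 1, so the number of units is φ(1948). φ is multiplicative, with φ(p^e) = p^e − p^(e−1). Factorise 1948 = 2^2 · 487. Then
  φ(1948) = (2^2 − 2^1) · (487 − 1) = 2 · 486 = 972.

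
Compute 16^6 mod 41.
Use repeated squaring. Binary(6) = 110. Walk through the bits of the exponent 6 left-to-right: at each bit after the leading one, square the running value, then multiply by 16 if the bit is 1 (always reducing mod 41):
  bit 1 = 1 (leading): start with 16.
  bit 2 = 1: square 16^2 = 256 ≡ 10; bit is 1, so multiply 10·16 = 160 ≡ 37 (mod 41).
  bit 3 = 0: square 37^2 = 1369 ≡ 16 (mod 41).
Final value: 16^6 ≡ 16 (mod 41).

Final answer: 16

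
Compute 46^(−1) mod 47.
Apply the extended Euclidean algorithm to (47, 46), tracking rows (r, s, t) with s·47 + t·46 = r. Each division r_prev = q·r_cur + r_new produces the new row as (previous row) − q·(current row):
  row A: (47, 1, 0)   [1·47 + 0·46 = 47]
  row B: (46, 0, 1)   [0·47 + 1·46 = 46]
  47 = 1·46 + 1   → row C = row A − 1·row B = (1, 1, −1)   [check: 1·47 − 1·46 = 1]
  46 = 46·1 + 0   → remainder 0, stop. gcd = 1 (last nonzero row C).
The gcd is 1, so 46 is invertible mod 47. The last nonzero row gives 1·47 − 1·46 = 1, so t = −1. So 46^(−1) ≡ −1 ≡ 46 (mod 47). Verify: 46 · 46 = 2116 ≡ 1 (mod 47). ✓

Final answer: 46^(−1) ≡ 46 (mod 47)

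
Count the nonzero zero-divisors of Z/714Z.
Z/714Z has 521 nonzero zero-divisors

In Z/714Z each nonzero element is either a unit (gcd with 714 is 1) or a zero-divisor (gcd > 1). The number of units is φ(714): factorise 714 = 2 · 3 · 7 · 17, so φ(714) = (2 − 1) · (3 − 1) · (7 − 1) · (17 − 1) = 1 · 2 · 6 · 16 = 192. The nonzero elements number 714 − 1 = 713. Hence the nonzero zero-divisors number 713 − 192 = 521.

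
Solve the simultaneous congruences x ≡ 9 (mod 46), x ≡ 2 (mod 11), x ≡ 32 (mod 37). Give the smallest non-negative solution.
The moduli 46, 11, 37 are pairwise coprime, so by the CRT there is a unique solution mod 46·11·37 = 18722.
Solve by successive substitution. Start with x ≡ 9 (mod 46).
  Combine with x ≡ 2 (mod 11): write x = 9 + 46·t and require 9 + 46·t ≡ 2 (mod 11), i.e. 46·t ≡ 2 − 9 ≡ 4 (mod 11). Since 46^(−1) ≡ 6 (mod 11) (46 ≡ 2 (mod 11)), t ≡ 6·4 ≡ 2 (mod 11). So x ≡ 9 + 46·2 = 101 (mod 506).
  Combine with x ≡ 32 (mod 37): write x = 101 + 506·t and require 101 + 506·t ≡ 32 (mod 37), i.e. 506·t ≡ 32 − 101 ≡ 5 (mod 37). Since 506^(−1) ≡ 3 (mod 37) (506 ≡ 25 (mod 37)), t ≡ 3·5 ≡ 15 (mod 37). So x ≡ 101 + 506·15 = 7691 (mod 18722).
Unique solution in [0, 18722): x = 7691.

Final answer: x ≡ 7691 (mod 18722); the representative in [0, 18722) is 7691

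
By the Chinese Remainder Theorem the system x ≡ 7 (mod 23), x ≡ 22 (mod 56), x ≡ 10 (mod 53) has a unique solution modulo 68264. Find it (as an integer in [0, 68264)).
The moduli 23, 56, 53 are pairwise coprime, so by the CRT there is a unique solution mod 23·56·53 = 68264.
Solve by successive substitution. Start with x ≡ 7 (mod 23).
  Combine with x ≡ 22 (mod 56): write x = 7 + 23·t and require 7 + 23·t ≡ 22 (mod 56), i.e. 23·t ≡ 22 − 7 ≡ 15 (mod 56). Since 23^(−1) ≡ 39 (mod 56), t ≡ 39·15 ≡ 25 (mod 56). So x ≡ 7 + 23·25 = 582 (mod 1288).
  Combine with x ≡ 10 (mod 53): write x = 582 + 1288·t and require 582 + 1288·t ≡ 10 (mod 53), i.e. 1288·t ≡ 10 − 582 ≡ 11 (mod 53). Since 1288^(−1) ≡ 10 (mod 53) (1288 ≡ 16 (mod 53)), t ≡ 10·11 ≡ 4 (mod 53). So x ≡ 582 + 1288·4 = 5734 (mod 68264).
Unique solution in [0, 68264): x = 5734.

Final answer: x ≡ 5734 (mod 68264); the representative in [0, 68264) is 5734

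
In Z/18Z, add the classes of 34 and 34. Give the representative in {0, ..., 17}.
14

Reduce the summands first: 34 ≡ 16, 34 ≡ 16 (mod 18), so 34 + 34 ≡ 16 + 16 (mod 18). 16 + 16 = 32; 32 = 1·18 + 14, so (34 + 34) mod 18 = 14.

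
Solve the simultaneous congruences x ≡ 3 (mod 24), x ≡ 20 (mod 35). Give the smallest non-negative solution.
x ≡ 195 (mod 840); the representative in [0, 840) is 195

The moduli 24, 35 are pairwise coprime, so by the CRT there is a unique solution mod 24·35 = 840.
Solve by successive substitution. Start with x ≡ 3 (mod 24).
  Combine with x ≡ 20 (mod 35): write x = 3 + 24·t and require 3 + 24·t ≡ 20 (mod 35), i.e. 24·t ≡ 20 − 3 ≡ 17 (mod 35). Since 24^(−1) ≡ 19 (mod 35), t ≡ 19·17 ≡ 8 (mod 35). So x ≡ 3 + 24·8 = 195 (mod 840).
Unique solution in [0, 840): x = 195.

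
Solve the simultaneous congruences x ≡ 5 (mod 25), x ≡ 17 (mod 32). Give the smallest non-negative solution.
x ≡ 305 (mod 800); the representative in [0, 800) is 305

The moduli 25, 32 are pairwise coprime, so by the CRT there is a unique solution mod 25·32 = 800.
Solve by successive substitution. Start with x ≡ 5 (mod 25).
  Combine with x ≡ 17 (mod 32): write x = 5 + 25·t and require 5 + 25·t ≡ 17 (mod 32), i.e. 25·t ≡ 17 − 5 ≡ 12 (mod 32). Since 25^(−1) ≡ 9 (mod 32), t ≡ 9·12 ≡ 12 (mod 32). So x ≡ 5 + 25·12 = 305 (mod 800).
Unique solution in [0, 800): x = 305.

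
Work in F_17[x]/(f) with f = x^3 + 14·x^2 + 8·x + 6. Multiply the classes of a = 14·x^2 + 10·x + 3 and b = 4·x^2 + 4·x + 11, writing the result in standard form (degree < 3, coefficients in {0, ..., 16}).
Multiply as integer polynomials: a · b = 56·x^4 + 96·x^3 + 206·x^2 + 122·x + 33. Reducing coefficients mod 17: a · b ≡ 5·x^4 + 11·x^3 + 2·x^2 + 3·x + 16. Now divide by f(x) = x^3 + 14·x^2 + 8·x + 6 in F_17[x], eliminating the leading term at each step:
  leading term 5·x^4: subtract (5·x)·f(x) = 5·x^4 + 2·x^3 + 6·x^2 + 13·x, leaving 9·x^3 + 13·x^2 + 7·x + 16 (coefficients mod 17)
  leading term 9·x^3: subtract (9)·f(x) = 9·x^3 + 7·x^2 + 4·x + 3, leaving 6·x^2 + 3·x + 13 (coefficients mod 17)
The degree is now < 3, so this is the remainder. Hence a · b ≡ 6·x^2 + 3·x + 13 in F_17[x]/(f).

Final answer: a · b ≡ 6·x^2 + 3·x + 13 (mod f(x))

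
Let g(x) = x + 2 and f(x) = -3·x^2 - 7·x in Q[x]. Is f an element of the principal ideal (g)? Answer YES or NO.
NO

In Q[x] the ideal (g) consists of all multiples of g, so f ∈ (g) iff g | f, i.e. iff the remainder of f on division by g is 0. Divide f by g (g is monic, so eliminate the leading term of the running remainder at each step):
  leading term -3·x^2: subtract (-3·x)·g(x) = -3·x^2 - 6·x, leaving -x
  leading term -x: subtract (-1)·g(x) = -x - 2, leaving 2
The remainder r(x) = 2 ≠ 0 (and deg r < deg g), so g ∤ f, i.e. f ∉ (g).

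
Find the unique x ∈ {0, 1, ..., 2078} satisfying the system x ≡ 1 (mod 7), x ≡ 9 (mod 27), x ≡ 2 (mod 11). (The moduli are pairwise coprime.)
The moduli 7, 27, 11 are pairwise coprime, so by the CRT there is a unique solution mod 7·27·11 = 2079.
Solve by successive substitution. Start with x ≡ 1 (mod 7).
  Combine with x ≡ 9 (mod 27): write x = 1 + 7·t and require 1 + 7·t ≡ 9 (mod 27), i.e. 7·t ≡ 9 − 1 ≡ 8 (mod 27). Since 7^(−1) ≡ 4 (mod 27), t ≡ 4·8 ≡ 5 (mod 27). So x ≡ 1 + 7·5 = 36 (mod 189).
  Combine with x ≡ 2 (mod 11): write x = 36 + 189·t and require 36 + 189·t ≡ 2 (mod 11), i.e. 189·t ≡ 2 − 36 ≡ 10 (mod 11). Since 189^(−1) ≡ 6 (mod 11) (189 ≡ 2 (mod 11)), t ≡ 6·10 ≡ 5 (mod 11). So x ≡ 36 + 189·5 = 981 (mod 2079).
Unique solution in [0, 2079): x = 981.

Final answer: x ≡ 981 (mod 2079); the representative in [0, 2079) is 981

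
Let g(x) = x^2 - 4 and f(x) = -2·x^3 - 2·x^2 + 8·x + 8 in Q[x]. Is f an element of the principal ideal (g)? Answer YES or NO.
In Q[x] the ideal (g) consists of all multiples of g, so f ∈ (g) iff g | f, i.e. iff the remainder of f on division by g is 0. Divide f by g (g is monic, so eliminate the leading term of the running remainder at each step):
  leading term -2·x^3: subtract (-2·x)·g(x) = -2·x^3 + 8·x, leaving 8 - 2·x^2
  leading term -2·x^2: subtract (-2)·g(x) = 8 - 2·x^2, leaving 0
The remainder is 0, so f(x) = g(x) · h(x) with h(x) = -2·x - 2. Hence g | f, i.e. f ∈ (g).

Final answer: YES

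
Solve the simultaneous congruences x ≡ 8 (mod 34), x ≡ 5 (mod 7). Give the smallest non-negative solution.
The moduli 34, 7 are pairwise coprime, so by the CRT there is a unique solution mod 34·7 = 238.
Solve by successive substitution. Start with x ≡ 8 (mod 34).
  Combine with x ≡ 5 (mod 7): write x = 8 + 34·t and require 8 + 34·t ≡ 5 (mod 7), i.e. 34·t ≡ 5 − 8 ≡ 4 (mod 7). Since 34^(−1) ≡ 6 (mod 7) (34 ≡ 6 (mod 7)), t ≡ 6·4 ≡ 3 (mod 7). So x ≡ 8 + 34·3 = 110 (mod 238).
Unique solution in [0, 238): x = 110.

Final answer: x ≡ 110 (mod 238); the representative in [0, 238) is 110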